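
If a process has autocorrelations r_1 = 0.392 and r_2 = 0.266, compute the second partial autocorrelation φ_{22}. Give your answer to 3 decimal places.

0.133

φ_{22} = (r_2 − r_1²) / (1 − r_1²)
r_1² = (0.392)² = 0.153664
Numerator = 0.266 − 0.1537 = 0.1123; denominator = 1 − 0.1537 = 0.8463
φ_{22} = 0.1123 / 0.8463 = 0.133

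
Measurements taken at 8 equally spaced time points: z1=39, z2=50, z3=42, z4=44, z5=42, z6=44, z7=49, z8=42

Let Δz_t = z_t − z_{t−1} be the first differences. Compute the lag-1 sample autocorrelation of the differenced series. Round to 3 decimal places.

-0.507

First differences Δz: 11, -8, 2, -2, 2, 5, -7
Mean of differences = 0.4286
Numerator Σ(Δz_t−Δz̄)(Δz_{t+1}−Δz̄) = -136.7551
Denominator Σ(Δz_t−Δz̄)² = 269.7143
r_1(Δz) = -136.7551 / 269.7143 = -0.507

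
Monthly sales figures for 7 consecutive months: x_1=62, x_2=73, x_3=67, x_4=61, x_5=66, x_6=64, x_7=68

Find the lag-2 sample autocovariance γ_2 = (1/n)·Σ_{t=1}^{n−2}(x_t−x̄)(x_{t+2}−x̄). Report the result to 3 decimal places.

Mean x̄ = (62 + 73 + 67 + 61 + 66 + 64 + 68)/7 = 65.8571
Deviations: -3.8571, 7.1429, 1.1429, -4.8571, 0.1429, -1.8571, 2.1429
Σ_{t=1}^{5}(x_t−x̄)(x_{t+2}−x̄) = -29.6122
γ_2 = -29.6122 / 7 = -4.230

-4.230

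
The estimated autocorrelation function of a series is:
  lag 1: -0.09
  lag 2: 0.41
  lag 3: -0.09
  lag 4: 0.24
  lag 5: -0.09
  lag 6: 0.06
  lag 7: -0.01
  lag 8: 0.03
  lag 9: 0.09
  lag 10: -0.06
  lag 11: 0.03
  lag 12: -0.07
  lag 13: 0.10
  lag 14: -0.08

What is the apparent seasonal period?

The largest autocorrelation is r_2 = 0.41, with a weaker echo at lag 4 (0.24); the remaining lags stay at or below 0.10.
The dominant spike at lag 2 indicates a seasonal period of 2.

2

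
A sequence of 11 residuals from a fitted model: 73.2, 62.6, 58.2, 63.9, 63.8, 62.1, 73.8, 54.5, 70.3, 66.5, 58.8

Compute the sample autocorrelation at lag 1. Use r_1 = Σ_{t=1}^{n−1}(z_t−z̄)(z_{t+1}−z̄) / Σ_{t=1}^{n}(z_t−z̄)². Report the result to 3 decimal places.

Mean z̄ = (73.2 + 62.6 + 58.2 + 63.9 + 63.8 + 62.1 + 73.8 + 54.5 + 70.3 + 66.5 + 58.8)/11 = 64.3364
Numerator Σ_{t=1}^{10}(z_t−z̄)(z_{t+1}−z̄) = -172.6122
Denominator Σ(z_t−z̄)² = 381.9255
r_1 = -172.6122 / 381.9255 = -0.452

-0.452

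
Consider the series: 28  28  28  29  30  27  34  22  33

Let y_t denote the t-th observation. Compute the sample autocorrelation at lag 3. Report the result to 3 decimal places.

Mean ȳ = (28 + 28 + 28 + 29 + 30 + 27 + 34 + 22 + 33)/9 = 28.7778
Σ(y_t−ȳ)(y_{t+3}−ȳ) = (-0.1728) + (-0.9506) + (1.3827) + (1.1605) + (-8.2840) + (-7.5062) = -14.3704
Denominator Σ(y_t−ȳ)² = 97.5556
r_3 = -14.3704 / 97.5556 = -0.147

-0.147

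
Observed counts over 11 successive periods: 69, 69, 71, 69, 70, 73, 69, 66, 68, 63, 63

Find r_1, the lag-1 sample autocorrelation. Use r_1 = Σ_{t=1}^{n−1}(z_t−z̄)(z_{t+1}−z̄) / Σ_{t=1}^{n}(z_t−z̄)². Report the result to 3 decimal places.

0.480

Mean z̄ = (69 + 69 + 71 + 69 + 70 + 73 + 69 + 66 + 68 + 63 + 63)/11 = 68.1818
Numerator Σ_{t=1}^{10}(z_t−z̄)(z_{t+1}−z̄) = 45.8760
Denominator Σ(z_t−z̄)² = 95.6364
r_1 = 45.8760 / 95.6364 = 0.480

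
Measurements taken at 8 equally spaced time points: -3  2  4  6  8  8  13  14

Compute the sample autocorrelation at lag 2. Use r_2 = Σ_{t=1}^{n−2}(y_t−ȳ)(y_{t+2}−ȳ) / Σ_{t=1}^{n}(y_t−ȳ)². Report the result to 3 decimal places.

0.193

Mean ȳ = (-3 + 2 + 4 + 6 + 8 + 8 + 13 + 14)/8 = 6.5000
Deviations from mean: -9.5000, -4.5000, -2.5000, -0.5000, 1.5000, 1.5000, 6.5000, 7.5000
Numerator Σ_{t=1}^{6}(y_t−ȳ)(y_{t+2}−ȳ) = 42.5000
Denominator Σ(y_t−ȳ)² = 220.0000
r_2 = 42.5000 / 220.0000 = 0.193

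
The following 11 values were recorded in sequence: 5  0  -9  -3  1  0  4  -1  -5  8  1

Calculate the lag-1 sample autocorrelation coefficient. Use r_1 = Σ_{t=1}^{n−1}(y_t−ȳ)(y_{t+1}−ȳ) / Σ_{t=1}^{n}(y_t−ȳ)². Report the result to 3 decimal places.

-0.029

Mean ȳ = (5 + 0 − 9 − 3 + 1 + 0 + 4 − 1 − 5 + 8 + 1)/11 = 0.0909
Numerator Σ_{t=1}^{10}(y_t−ȳ)(y_{t+1}−ȳ) = -6.5537
Denominator Σ(y_t−ȳ)² = 222.9091
r_1 = -6.5537 / 222.9091 = -0.029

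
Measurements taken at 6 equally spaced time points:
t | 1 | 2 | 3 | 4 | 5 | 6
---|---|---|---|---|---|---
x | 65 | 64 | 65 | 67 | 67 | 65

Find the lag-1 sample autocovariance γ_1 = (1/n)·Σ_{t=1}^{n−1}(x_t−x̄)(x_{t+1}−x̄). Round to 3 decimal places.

Mean x̄ = (65 + 64 + 65 + 67 + 67 + 65)/6 = 65.5000
Σ_{t=1}^{5}(x_t−x̄)(x_{t+1}−x̄) = 2.2500
γ_1 = 2.2500 / 6 = 0.375

0.375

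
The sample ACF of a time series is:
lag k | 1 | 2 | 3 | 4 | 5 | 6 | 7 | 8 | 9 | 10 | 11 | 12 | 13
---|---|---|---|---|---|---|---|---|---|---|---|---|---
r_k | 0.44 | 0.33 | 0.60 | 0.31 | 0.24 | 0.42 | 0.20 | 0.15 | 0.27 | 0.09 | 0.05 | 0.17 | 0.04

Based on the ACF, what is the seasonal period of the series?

The largest autocorrelation is r_3 = 0.60; the remaining lags stay at or below 0.44. The elevated value at lag 1 (0.44), dropping to 0.33 at lag 2, reflects decaying short-term dependence rather than seasonality.
The dominant spike at lag 3 indicates a seasonal period of 3.

3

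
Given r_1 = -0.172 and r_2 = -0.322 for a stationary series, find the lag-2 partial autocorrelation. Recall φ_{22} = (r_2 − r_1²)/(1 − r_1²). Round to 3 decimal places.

-0.362

φ_{22} = (r_2 − r_1²) / (1 − r_1²)
r_1² = (-0.172)² = 0.029584
Numerator = -0.322 − 0.0296 = -0.3516; denominator = 1 − 0.0296 = 0.9704
φ_{22} = -0.3516 / 0.9704 = -0.362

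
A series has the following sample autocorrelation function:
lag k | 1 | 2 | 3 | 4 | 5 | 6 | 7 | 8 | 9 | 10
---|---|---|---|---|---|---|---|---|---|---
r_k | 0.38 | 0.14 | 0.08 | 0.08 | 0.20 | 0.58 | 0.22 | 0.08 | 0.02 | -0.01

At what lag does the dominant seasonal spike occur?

6

The largest autocorrelation is r_6 = 0.58; the remaining lags stay at or below 0.38. The elevated value at lag 1 (0.38), dropping to 0.14 at lag 2, reflects decaying short-term dependence rather than seasonality.
The dominant spike at lag 6 indicates a seasonal period of 6.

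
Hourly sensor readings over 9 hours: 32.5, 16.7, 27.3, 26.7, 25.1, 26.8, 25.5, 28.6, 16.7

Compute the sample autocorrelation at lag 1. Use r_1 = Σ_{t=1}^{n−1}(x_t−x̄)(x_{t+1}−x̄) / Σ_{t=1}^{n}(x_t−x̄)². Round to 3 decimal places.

-0.478

Mean x̄ = (32.5 + 16.7 + 27.3 + 26.7 + 25.1 + 26.8 + 25.5 + 28.6 + 16.7)/9 = 25.1000
Numerator Σ_{t=1}^{8}(x_t−x̄)(x_{t+1}−x̄) = -104.4400
Denominator Σ(x_t−x̄)² = 218.5800
r_1 = -104.4400 / 218.5800 = -0.478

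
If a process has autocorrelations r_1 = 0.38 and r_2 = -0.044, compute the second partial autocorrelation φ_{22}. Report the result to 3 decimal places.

-0.220

φ_{22} = (r_2 − r_1²) / (1 − r_1²)
r_1² = (0.38)² = 0.1444
Numerator = -0.044 − 0.1444 = -0.1884; denominator = 1 − 0.1444 = 0.8556
φ_{22} = -0.1884 / 0.8556 = -0.220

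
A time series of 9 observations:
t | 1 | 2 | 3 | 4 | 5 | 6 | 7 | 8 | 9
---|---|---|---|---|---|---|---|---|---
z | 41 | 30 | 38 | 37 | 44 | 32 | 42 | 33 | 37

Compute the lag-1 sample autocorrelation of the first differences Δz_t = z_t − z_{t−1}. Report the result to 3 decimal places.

First differences Δz: -11, 8, -1, 7, -12, 10, -9, 4
Mean of differences = -0.5000
Numerator Σ(Δz_t−Δz̄)(Δz_{t+1}−Δz̄) = -431.7500
Denominator Σ(Δz_t−Δz̄)² = 574.0000
r_1(Δz) = -431.7500 / 574.0000 = -0.752

-0.752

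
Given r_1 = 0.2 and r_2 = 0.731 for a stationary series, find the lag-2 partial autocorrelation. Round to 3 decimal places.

φ_{22} = (r_2 − r_1²) / (1 − r_1²)
r_1² = (0.2)² = 0.04
Numerator = 0.731 − 0.0400 = 0.6910; denominator = 1 − 0.0400 = 0.9600
φ_{22} = 0.6910 / 0.9600 = 0.720

0.720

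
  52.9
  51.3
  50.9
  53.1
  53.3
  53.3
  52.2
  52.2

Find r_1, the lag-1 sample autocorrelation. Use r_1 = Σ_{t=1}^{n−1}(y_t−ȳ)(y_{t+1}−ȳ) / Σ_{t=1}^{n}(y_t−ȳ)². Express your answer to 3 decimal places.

0.229

Mean ȳ = (52.9 + 51.3 + 50.9 + 53.1 + 53.3 + 53.3 + 52.2 + 52.2)/8 = 52.4000
Deviations from mean: 0.5000, -1.1000, -1.5000, 0.7000, 0.9000, 0.9000, -0.2000, -0.2000
Σ(y_t−ȳ)(y_{t+1}−ȳ) = (-0.5500) + (1.6500) + (-1.0500) + (0.6300) + (0.8100) + (-0.1800) + (0.0400) = 1.3500
Denominator Σ(y_t−ȳ)² = 5.9000
r_1 = 1.3500 / 5.9000 = 0.229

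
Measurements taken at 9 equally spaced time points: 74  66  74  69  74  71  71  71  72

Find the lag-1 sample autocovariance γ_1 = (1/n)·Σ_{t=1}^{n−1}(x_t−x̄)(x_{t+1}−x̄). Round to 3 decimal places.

Mean x̄ = (74 + 66 + 74 + 69 + 74 + 71 + 71 + 71 + 72)/9 = 71.3333
Σ_{t=1}^{8}(x_t−x̄)(x_{t+1}−x̄) = -41.7778
γ_1 = -41.7778 / 9 = -4.642

-4.642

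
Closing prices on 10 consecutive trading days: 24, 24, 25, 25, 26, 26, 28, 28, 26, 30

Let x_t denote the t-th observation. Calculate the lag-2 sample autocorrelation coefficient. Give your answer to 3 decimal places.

Mean x̄ = (24 + 24 + 25 + 25 + 26 + 26 + 28 + 28 + 26 + 30)/10 = 26.2000
Numerator Σ_{t=1}^{8}(x_t−x̄)(x_{t+2}−x̄) = 11.5200
Denominator Σ(x_t−x̄)² = 33.6000
r_2 = 11.5200 / 33.6000 = 0.343

0.343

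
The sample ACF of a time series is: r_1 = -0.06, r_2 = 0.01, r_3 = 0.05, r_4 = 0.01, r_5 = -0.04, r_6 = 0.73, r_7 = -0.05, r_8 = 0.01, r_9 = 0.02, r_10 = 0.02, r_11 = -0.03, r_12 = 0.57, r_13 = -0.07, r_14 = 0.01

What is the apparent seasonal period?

The largest autocorrelation is r_6 = 0.73, with a weaker echo at lag 12 (0.57); the remaining lags stay at or below 0.05.
The dominant spike at lag 6 indicates a seasonal period of 6.

6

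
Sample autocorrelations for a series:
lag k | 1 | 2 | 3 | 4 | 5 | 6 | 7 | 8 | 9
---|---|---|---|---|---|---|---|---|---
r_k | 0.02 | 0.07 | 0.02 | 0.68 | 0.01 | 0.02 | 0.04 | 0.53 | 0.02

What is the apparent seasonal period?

The largest autocorrelation is r_4 = 0.68, with a weaker echo at lag 8 (0.53); the remaining lags stay at or below 0.07.
The dominant spike at lag 4 indicates a seasonal period of 4.

4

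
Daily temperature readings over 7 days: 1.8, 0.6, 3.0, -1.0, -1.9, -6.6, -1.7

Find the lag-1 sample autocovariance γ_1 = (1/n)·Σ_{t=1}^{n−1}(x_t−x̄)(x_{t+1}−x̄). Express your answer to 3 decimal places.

2.852

Mean x̄ = (1.8 + 0.6 + 3.0 − 1.0 − 1.9 − 6.6 − 1.7)/7 = -0.8286
Σ_{t=1}^{6}(x_t−x̄)(x_{t+1}−x̄) = 19.9649
γ_1 = 19.9649 / 7 = 2.852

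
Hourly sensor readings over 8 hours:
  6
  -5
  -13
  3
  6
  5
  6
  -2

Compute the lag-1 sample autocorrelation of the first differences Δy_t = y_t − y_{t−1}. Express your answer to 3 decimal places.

First differences Δy: -11, -8, 16, 3, -1, 1, -8
Mean of differences = -1.1429
Numerator Σ(Δy_t−Δȳ)(Δy_{t+1}−Δȳ) = 7.2653
Denominator Σ(Δy_t−Δȳ)² = 506.8571
r_1(Δy) = 7.2653 / 506.8571 = 0.014

0.014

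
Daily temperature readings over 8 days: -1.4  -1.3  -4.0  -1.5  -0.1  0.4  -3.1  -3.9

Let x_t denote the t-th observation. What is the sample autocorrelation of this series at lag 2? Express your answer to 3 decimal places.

Mean x̄ = (-1.4 − 1.3 − 4.0 − 1.5 − 0.1 + 0.4 − 3.1 − 3.9)/8 = -1.8625
Deviations from mean: 0.4625, 0.5625, -2.1375, 0.3625, 1.7625, 2.2625, -1.2375, -2.0375
Numerator Σ_{t=1}^{6}(x_t−x̄)(x_{t+2}−x̄) = -10.5228
Denominator Σ(x_t−x̄)² = 19.1388
r_2 = -10.5228 / 19.1388 = -0.550

-0.550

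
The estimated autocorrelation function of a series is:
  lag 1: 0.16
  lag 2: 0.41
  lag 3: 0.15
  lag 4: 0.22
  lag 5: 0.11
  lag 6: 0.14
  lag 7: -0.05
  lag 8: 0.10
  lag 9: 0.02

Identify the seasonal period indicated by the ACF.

2

The largest autocorrelation is r_2 = 0.41, with a weaker echo at lag 4 (0.22); the remaining lags stay at or below 0.16.
The dominant spike at lag 2 indicates a seasonal period of 2.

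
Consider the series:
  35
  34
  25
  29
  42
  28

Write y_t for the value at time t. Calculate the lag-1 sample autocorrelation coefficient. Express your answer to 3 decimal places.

-0.307

Mean ȳ = (35 + 34 + 25 + 29 + 42 + 28)/6 = 32.1667
Deviations from mean: 2.8333, 1.8333, -7.1667, -3.1667, 9.8333, -4.1667
Σ(y_t−ȳ)(y_{t+1}−ȳ) = (5.1944) + (-13.1389) + (22.6944) + (-31.1389) + (-40.9722) = -57.3611
Denominator Σ(y_t−ȳ)² = 186.8333
r_1 = -57.3611 / 186.8333 = -0.307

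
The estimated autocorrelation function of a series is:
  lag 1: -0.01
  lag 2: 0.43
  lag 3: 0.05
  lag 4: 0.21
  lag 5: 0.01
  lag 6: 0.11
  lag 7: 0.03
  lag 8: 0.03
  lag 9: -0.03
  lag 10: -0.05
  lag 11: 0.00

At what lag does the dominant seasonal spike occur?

The largest autocorrelation is r_2 = 0.43, with a weaker echo at lag 4 (0.21); the remaining lags stay at or below 0.11.
The dominant spike at lag 2 indicates a seasonal period of 2.

2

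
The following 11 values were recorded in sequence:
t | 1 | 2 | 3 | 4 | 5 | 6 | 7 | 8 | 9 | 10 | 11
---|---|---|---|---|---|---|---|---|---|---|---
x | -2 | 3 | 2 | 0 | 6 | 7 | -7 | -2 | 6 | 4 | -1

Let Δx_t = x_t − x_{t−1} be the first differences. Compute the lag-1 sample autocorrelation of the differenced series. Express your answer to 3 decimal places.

-0.155

First differences Δx: 5, -1, -2, 6, 1, -14, 5, 8, -2, -5
Mean of differences = 0.1000
Numerator Σ(Δx_t−Δx̄)(Δx_{t+1}−Δx̄) = -59.1100
Denominator Σ(Δx_t−Δx̄)² = 380.9000
r_1(Δx) = -59.1100 / 380.9000 = -0.155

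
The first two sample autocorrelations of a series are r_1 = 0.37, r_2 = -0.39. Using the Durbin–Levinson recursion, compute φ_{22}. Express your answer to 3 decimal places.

-0.610

φ_{22} = (r_2 − r_1²) / (1 − r_1²)
r_1² = (0.37)² = 0.1369
Numerator = -0.39 − 0.1369 = -0.5269; denominator = 1 − 0.1369 = 0.8631
φ_{22} = -0.5269 / 0.8631 = -0.610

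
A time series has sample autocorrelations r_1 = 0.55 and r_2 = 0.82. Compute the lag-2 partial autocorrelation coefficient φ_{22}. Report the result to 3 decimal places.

φ_{22} = (r_2 − r_1²) / (1 − r_1²)
r_1² = (0.55)² = 0.3025
Numerator = 0.82 − 0.3025 = 0.5175; denominator = 1 − 0.3025 = 0.6975
φ_{22} = 0.5175 / 0.6975 = 0.742

0.742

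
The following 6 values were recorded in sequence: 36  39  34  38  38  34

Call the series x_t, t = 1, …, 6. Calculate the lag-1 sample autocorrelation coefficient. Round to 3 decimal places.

-0.543

Mean x̄ = (36 + 39 + 34 + 38 + 38 + 34)/6 = 36.5000
Σ(x_t−x̄)(x_{t+1}−x̄) = (-1.2500) + (-6.2500) + (-3.7500) + (2.2500) + (-3.7500) = -12.7500
Denominator Σ(x_t−x̄)² = 23.5000
r_1 = -12.7500 / 23.5000 = -0.543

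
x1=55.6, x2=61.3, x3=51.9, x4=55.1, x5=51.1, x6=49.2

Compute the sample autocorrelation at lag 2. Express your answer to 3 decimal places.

0.059

Mean x̄ = (55.6 + 61.3 + 51.9 + 55.1 + 51.1 + 49.2)/6 = 54.0333
Deviations from mean: 1.5667, 7.2667, -2.1333, 1.0667, -2.9333, -4.8333
Σ(x_t−x̄)(x_{t+2}−x̄) = (-3.3422) + (7.7511) + (6.2578) + (-5.1556) = 5.5111
Denominator Σ(x_t−x̄)² = 92.9133
r_2 = 5.5111 / 92.9133 = 0.059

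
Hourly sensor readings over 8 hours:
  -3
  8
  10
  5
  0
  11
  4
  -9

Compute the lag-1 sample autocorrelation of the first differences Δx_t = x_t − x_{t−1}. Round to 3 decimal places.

-0.016

First differences Δx: 11, 2, -5, -5, 11, -7, -13
Mean of differences = -0.8571
Numerator Σ(Δx_t−Δx̄)(Δx_{t+1}−Δx̄) = -8.1633
Denominator Σ(Δx_t−Δx̄)² = 508.8571
r_1(Δx) = -8.1633 / 508.8571 = -0.016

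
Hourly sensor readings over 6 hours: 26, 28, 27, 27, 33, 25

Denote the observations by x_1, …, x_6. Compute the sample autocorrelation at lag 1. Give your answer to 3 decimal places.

-0.460

Mean x̄ = (26 + 28 + 27 + 27 + 33 + 25)/6 = 27.6667
Deviations from mean: -1.6667, 0.3333, -0.6667, -0.6667, 5.3333, -2.6667
Σ(x_t−x̄)(x_{t+1}−x̄) = (-0.5556) + (-0.2222) + (0.4444) + (-3.5556) + (-14.2222) = -18.1111
Denominator Σ(x_t−x̄)² = 39.3333
r_1 = -18.1111 / 39.3333 = -0.460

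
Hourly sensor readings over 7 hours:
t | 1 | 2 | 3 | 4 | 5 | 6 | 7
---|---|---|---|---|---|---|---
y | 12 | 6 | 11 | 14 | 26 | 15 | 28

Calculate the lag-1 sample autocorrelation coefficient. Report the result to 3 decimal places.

Mean ȳ = (12 + 6 + 11 + 14 + 26 + 15 + 28)/7 = 16.0000
Deviations from mean: -4.0000, -10.0000, -5.0000, -2.0000, 10.0000, -1.0000, 12.0000
Σ(y_t−ȳ)(y_{t+1}−ȳ) = (40.0000) + (50.0000) + (10.0000) + (-20.0000) + (-10.0000) + (-12.0000) = 58.0000
Denominator Σ(y_t−ȳ)² = 390.0000
r_1 = 58.0000 / 390.0000 = 0.149

0.149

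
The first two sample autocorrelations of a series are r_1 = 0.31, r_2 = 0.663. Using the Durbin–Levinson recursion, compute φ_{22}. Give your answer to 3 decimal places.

0.627

φ_{22} = (r_2 − r_1²) / (1 − r_1²)
r_1² = (0.31)² = 0.0961
Numerator = 0.663 − 0.0961 = 0.5669; denominator = 1 − 0.0961 = 0.9039
φ_{22} = 0.5669 / 0.9039 = 0.627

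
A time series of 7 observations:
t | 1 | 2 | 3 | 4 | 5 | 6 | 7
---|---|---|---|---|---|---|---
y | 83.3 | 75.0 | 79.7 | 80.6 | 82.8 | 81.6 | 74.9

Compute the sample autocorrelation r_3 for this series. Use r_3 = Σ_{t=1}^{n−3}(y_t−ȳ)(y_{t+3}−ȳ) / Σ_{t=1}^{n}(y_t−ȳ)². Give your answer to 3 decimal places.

Mean ȳ = (83.3 + 75.0 + 79.7 + 80.6 + 82.8 + 81.6 + 74.9)/7 = 79.7000
Σ(y_t−ȳ)(y_{t+3}−ȳ) = (3.2400) + (-14.5700) + (0.0000) + (-4.3200) = -15.6500
Denominator Σ(y_t−ȳ)² = 72.1200
r_3 = -15.6500 / 72.1200 = -0.217

-0.217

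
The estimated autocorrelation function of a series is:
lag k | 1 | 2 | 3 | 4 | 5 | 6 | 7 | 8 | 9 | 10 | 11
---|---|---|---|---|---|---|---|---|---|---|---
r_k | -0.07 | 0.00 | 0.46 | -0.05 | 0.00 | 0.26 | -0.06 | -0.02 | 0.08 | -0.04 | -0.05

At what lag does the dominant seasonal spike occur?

The largest autocorrelation is r_3 = 0.46, with a weaker echo at lag 6 (0.26); the remaining lags stay at or below 0.08.
The dominant spike at lag 3 indicates a seasonal period of 3.

3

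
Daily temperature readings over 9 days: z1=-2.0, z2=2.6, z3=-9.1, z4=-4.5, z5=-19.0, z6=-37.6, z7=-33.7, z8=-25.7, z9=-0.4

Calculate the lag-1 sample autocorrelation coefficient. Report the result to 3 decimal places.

0.506

Mean z̄ = (-2.0 + 2.6 − 9.1 − 4.5 − 19.0 − 37.6 − 33.7 − 25.7 − 0.4)/9 = -14.3778
Numerator Σ_{t=1}^{8}(z_t−z̄)(z_{t+1}−z̄) = 922.7817
Denominator Σ(z_t−z̄)² = 1824.4356
r_1 = 922.7817 / 1824.4356 = 0.506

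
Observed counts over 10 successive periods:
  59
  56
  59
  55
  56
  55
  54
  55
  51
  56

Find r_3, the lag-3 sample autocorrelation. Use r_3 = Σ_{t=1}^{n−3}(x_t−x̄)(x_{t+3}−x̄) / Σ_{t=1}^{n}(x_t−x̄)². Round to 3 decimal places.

Mean x̄ = (59 + 56 + 59 + 55 + 56 + 55 + 54 + 55 + 51 + 56)/10 = 55.6000
Σ(x_t−x̄)(x_{t+3}−x̄) = (-2.0400) + (0.1600) + (-2.0400) + (0.9600) + (-0.2400) + (2.7600) + (-0.6400) = -1.0800
Denominator Σ(x_t−x̄)² = 48.4000
r_3 = -1.0800 / 48.4000 = -0.022

-0.022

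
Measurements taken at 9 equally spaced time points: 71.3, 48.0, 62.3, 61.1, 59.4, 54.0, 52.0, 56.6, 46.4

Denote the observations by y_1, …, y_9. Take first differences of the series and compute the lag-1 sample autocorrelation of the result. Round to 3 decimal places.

First differences Δy: -23.3, 14.3, -1.2, -1.7, -5.4, -2.0, 4.6, -10.2
Mean of differences = -3.1125
Numerator Σ(Δy_t−Δȳ)(Δy_{t+1}−Δȳ) = -367.3702
Denominator Σ(Δy_t−Δȳ)² = 832.5688
r_1(Δy) = -367.3702 / 832.5688 = -0.441

-0.441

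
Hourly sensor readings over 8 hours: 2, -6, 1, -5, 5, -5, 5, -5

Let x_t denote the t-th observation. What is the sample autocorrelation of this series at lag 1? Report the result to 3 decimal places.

Mean x̄ = (2 − 6 + 1 − 5 + 5 − 5 + 5 − 5)/8 = -1.0000
Deviations from mean: 3.0000, -5.0000, 2.0000, -4.0000, 6.0000, -4.0000, 6.0000, -4.0000
Σ(x_t−x̄)(x_{t+1}−x̄) = (-15.0000) + (-10.0000) + (-8.0000) + (-24.0000) + (-24.0000) + (-24.0000) + (-24.0000) = -129.0000
Denominator Σ(x_t−x̄)² = 158.0000
r_1 = -129.0000 / 158.0000 = -0.816

-0.816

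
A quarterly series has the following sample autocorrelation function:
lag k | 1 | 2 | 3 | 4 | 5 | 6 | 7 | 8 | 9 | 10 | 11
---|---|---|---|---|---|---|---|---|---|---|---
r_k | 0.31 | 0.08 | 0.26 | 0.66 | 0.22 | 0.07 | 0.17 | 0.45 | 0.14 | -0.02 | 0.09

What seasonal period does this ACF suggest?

The largest autocorrelation is r_4 = 0.66, with a weaker echo at lag 8 (0.45); the remaining lags stay at or below 0.31. The elevated value at lag 1 (0.31), dropping to 0.08 at lag 2, reflects decaying short-term dependence rather than seasonality.
The dominant spike at lag 4 indicates a seasonal period of 4.

4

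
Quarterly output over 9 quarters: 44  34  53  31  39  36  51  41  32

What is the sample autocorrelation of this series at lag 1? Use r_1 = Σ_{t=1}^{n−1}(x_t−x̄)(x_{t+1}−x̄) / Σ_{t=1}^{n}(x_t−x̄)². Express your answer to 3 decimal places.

Mean x̄ = (44 + 34 + 53 + 31 + 39 + 36 + 51 + 41 + 32)/9 = 40.1111
Numerator Σ_{t=1}^{8}(x_t−x̄)(x_{t+1}−x̄) = -247.5679
Denominator Σ(x_t−x̄)² = 504.8889
r_1 = -247.5679 / 504.8889 = -0.490

-0.490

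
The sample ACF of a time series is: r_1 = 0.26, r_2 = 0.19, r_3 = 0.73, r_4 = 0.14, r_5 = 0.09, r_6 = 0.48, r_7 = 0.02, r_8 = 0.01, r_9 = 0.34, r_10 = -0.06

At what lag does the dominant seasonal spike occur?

The largest autocorrelation is r_3 = 0.73, with weaker echoes at lags 6 (0.48) and 9 (0.34); the remaining lags stay at or below 0.26. The elevated value at lag 1 (0.26), dropping to 0.19 at lag 2, reflects decaying short-term dependence rather than seasonality.
The dominant spike at lag 3 indicates a seasonal period of 3.

3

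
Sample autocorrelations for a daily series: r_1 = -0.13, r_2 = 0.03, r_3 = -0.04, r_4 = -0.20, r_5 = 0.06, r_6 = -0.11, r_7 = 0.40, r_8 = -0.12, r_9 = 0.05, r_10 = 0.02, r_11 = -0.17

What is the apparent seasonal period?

The largest autocorrelation is r_7 = 0.40; the remaining lags stay at or below 0.06.
The dominant spike at lag 7 indicates a seasonal period of 7.

7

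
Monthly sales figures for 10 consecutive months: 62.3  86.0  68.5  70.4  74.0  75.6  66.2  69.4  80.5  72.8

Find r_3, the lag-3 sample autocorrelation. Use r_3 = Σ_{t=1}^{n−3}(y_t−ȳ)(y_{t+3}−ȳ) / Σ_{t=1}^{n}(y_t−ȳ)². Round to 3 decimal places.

Mean ȳ = (62.3 + 86.0 + 68.5 + 70.4 + 74.0 + 75.6 + 66.2 + 69.4 + 80.5 + 72.8)/10 = 72.5700
Numerator Σ_{t=1}^{7}(y_t−ȳ)(y_{t+3}−ȳ) = 61.0113
Denominator Σ(y_t−ȳ)² = 431.9010
r_3 = 61.0113 / 431.9010 = 0.141

0.141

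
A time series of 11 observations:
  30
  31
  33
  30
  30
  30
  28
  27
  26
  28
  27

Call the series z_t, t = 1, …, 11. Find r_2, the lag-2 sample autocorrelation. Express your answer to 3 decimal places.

0.440

Mean z̄ = (30 + 31 + 33 + 30 + 30 + 30 + 28 + 27 + 26 + 28 + 27)/11 = 29.0909
Numerator Σ_{t=1}^{9}(z_t−z̄)(z_{t+2}−z̄) = 18.8926
Denominator Σ(z_t−z̄)² = 42.9091
r_2 = 18.8926 / 42.9091 = 0.440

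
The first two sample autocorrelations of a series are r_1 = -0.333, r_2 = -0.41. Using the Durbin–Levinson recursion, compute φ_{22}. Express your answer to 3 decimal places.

-0.586

φ_{22} = (r_2 − r_1²) / (1 − r_1²)
r_1² = (-0.333)² = 0.110889
Numerator = -0.41 − 0.1109 = -0.5209; denominator = 1 − 0.1109 = 0.8891
φ_{22} = -0.5209 / 0.8891 = -0.586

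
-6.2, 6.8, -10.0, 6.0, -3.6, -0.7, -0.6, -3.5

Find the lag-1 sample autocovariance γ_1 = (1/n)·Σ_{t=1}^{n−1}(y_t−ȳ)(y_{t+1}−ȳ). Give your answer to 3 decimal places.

-23.999

Mean ȳ = (-6.2 + 6.8 − 10.0 + 6.0 − 3.6 − 0.7 − 0.6 − 3.5)/8 = -1.4750
Deviations: -4.7250, 8.2750, -8.5250, 7.4750, -2.1250, 0.7750, 0.8750, -2.0250
Σ_{t=1}^{7}(y_t−ȳ)(y_{t+1}−ȳ) = -191.9931
γ_1 = -191.9931 / 8 = -23.999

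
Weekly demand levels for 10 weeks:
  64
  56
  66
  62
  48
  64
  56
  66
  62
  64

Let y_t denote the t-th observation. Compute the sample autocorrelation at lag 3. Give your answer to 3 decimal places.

-0.006

Mean ȳ = (64 + 56 + 66 + 62 + 48 + 64 + 56 + 66 + 62 + 64)/10 = 60.8000
Σ(y_t−ȳ)(y_{t+3}−ȳ) = (3.8400) + (61.4400) + (16.6400) + (-5.7600) + (-66.5600) + (3.8400) + (-15.3600) = -1.9200
Denominator Σ(y_t−ȳ)² = 297.6000
r_3 = -1.9200 / 297.6000 = -0.006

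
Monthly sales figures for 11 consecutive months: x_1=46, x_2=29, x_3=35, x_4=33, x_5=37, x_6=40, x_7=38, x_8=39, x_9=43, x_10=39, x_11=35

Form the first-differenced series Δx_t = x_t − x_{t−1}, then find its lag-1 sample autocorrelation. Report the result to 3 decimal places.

-0.264

First differences Δx: -17, 6, -2, 4, 3, -2, 1, 4, -4, -4
Mean of differences = -1.1000
Numerator Σ(Δx_t−Δx̄)(Δx_{t+1}−Δx̄) = -104.2100
Denominator Σ(Δx_t−Δx̄)² = 394.9000
r_1(Δx) = -104.2100 / 394.9000 = -0.264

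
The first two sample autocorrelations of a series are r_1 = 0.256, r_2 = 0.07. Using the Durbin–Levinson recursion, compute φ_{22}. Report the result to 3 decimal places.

φ_{22} = (r_2 − r_1²) / (1 − r_1²)
r_1² = (0.256)² = 0.065536
Numerator = 0.07 − 0.0655 = 0.0045; denominator = 1 − 0.0655 = 0.9345
φ_{22} = 0.0045 / 0.9345 = 0.005

0.005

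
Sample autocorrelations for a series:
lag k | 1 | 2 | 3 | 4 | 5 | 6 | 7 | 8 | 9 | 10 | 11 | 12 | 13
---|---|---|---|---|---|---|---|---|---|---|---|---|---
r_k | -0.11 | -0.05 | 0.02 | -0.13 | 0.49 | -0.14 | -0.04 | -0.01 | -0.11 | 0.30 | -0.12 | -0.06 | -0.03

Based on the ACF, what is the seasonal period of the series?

The largest autocorrelation is r_5 = 0.49, with a weaker echo at lag 10 (0.30); the remaining lags stay at or below 0.02.
The dominant spike at lag 5 indicates a seasonal period of 5.

5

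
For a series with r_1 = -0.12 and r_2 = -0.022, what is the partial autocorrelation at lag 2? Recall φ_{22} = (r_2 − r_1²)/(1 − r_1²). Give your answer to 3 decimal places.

φ_{22} = (r_2 − r_1²) / (1 − r_1²)
r_1² = (-0.12)² = 0.0144
Numerator = -0.022 − 0.0144 = -0.0364; denominator = 1 − 0.0144 = 0.9856
φ_{22} = -0.0364 / 0.9856 = -0.037

-0.037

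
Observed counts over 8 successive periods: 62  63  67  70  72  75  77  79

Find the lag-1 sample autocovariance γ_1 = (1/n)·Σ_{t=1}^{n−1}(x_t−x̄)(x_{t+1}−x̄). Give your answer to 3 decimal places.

22.764

Mean x̄ = (62 + 63 + 67 + 70 + 72 + 75 + 77 + 79)/8 = 70.6250
Σ_{t=1}^{7}(x_t−x̄)(x_{t+1}−x̄) = 182.1094
γ_1 = 182.1094 / 8 = 22.764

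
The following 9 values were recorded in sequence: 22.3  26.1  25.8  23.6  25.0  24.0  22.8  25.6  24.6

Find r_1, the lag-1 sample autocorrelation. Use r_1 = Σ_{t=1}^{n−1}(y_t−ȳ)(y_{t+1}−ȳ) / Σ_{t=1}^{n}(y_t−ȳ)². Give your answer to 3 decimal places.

-0.285

Mean ȳ = (22.3 + 26.1 + 25.8 + 23.6 + 25.0 + 24.0 + 22.8 + 25.6 + 24.6)/9 = 24.4222
Numerator Σ_{t=1}^{8}(y_t−ȳ)(y_{t+1}−ȳ) = -4.1172
Denominator Σ(y_t−ȳ)² = 14.4556
r_1 = -4.1172 / 14.4556 = -0.285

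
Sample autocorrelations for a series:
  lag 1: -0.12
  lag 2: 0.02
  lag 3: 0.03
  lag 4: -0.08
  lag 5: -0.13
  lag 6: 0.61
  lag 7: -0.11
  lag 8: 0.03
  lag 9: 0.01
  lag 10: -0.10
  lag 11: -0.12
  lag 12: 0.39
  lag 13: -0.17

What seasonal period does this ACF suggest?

6

The largest autocorrelation is r_6 = 0.61, with a weaker echo at lag 12 (0.39); the remaining lags stay at or below 0.03.
The dominant spike at lag 6 indicates a seasonal period of 6.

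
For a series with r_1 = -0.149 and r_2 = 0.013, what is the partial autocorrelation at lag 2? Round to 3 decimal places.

-0.009

φ_{22} = (r_2 − r_1²) / (1 − r_1²)
r_1² = (-0.149)² = 0.022201
Numerator = 0.013 − 0.0222 = -0.0092; denominator = 1 − 0.0222 = 0.9778
φ_{22} = -0.0092 / 0.9778 = -0.009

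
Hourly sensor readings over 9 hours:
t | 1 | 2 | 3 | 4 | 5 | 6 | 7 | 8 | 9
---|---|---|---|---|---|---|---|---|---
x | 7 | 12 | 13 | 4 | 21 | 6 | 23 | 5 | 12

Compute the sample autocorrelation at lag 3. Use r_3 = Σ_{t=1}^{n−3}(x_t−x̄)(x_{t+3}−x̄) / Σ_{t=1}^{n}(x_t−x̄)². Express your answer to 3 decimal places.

-0.323

Mean x̄ = (7 + 12 + 13 + 4 + 21 + 6 + 23 + 5 + 12)/9 = 11.4444
Numerator Σ_{t=1}^{6}(x_t−x̄)(x_{t+3}−x̄) = -120.7037
Denominator Σ(x_t−x̄)² = 374.2222
r_3 = -120.7037 / 374.2222 = -0.323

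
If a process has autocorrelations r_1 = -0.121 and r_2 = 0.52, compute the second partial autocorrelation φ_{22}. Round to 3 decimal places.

φ_{22} = (r_2 − r_1²) / (1 − r_1²)
r_1² = (-0.121)² = 0.014641
Numerator = 0.52 − 0.0146 = 0.5054; denominator = 1 − 0.0146 = 0.9854
φ_{22} = 0.5054 / 0.9854 = 0.513

0.513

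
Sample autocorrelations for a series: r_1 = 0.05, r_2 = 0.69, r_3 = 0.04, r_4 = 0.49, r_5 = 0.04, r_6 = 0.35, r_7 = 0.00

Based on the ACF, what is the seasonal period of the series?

2

The largest autocorrelation is r_2 = 0.69, with weaker echoes at lags 4 (0.49) and 6 (0.35); the remaining lags stay at or below 0.05.
The dominant spike at lag 2 indicates a seasonal period of 2.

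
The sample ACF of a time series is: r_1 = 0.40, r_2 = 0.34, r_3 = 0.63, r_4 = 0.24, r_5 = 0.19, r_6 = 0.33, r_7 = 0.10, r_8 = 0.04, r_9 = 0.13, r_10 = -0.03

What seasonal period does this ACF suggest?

3

The largest autocorrelation is r_3 = 0.63; the remaining lags stay at or below 0.40. The elevated value at lag 1 (0.40), dropping to 0.34 at lag 2, reflects decaying short-term dependence rather than seasonality.
The dominant spike at lag 3 indicates a seasonal period of 3.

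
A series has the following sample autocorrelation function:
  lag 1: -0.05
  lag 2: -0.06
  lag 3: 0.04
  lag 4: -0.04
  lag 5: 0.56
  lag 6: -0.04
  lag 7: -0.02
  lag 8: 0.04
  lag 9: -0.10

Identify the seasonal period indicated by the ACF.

5

The largest autocorrelation is r_5 = 0.56; the remaining lags stay at or below 0.04.
The dominant spike at lag 5 indicates a seasonal period of 5.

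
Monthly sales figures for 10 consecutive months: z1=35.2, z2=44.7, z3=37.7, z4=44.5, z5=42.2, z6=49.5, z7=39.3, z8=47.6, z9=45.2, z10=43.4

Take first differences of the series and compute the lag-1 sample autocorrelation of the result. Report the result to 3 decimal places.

-0.771

First differences Δz: 9.5, -7.0, 6.8, -2.3, 7.3, -10.2, 8.3, -2.4, -1.8
Mean of differences = 0.9111
Numerator Σ(Δz_t−Δz̄)(Δz_{t+1}−Δz̄) = -322.5357
Denominator Σ(Δz_t−Δz̄)² = 418.5289
r_1(Δz) = -322.5357 / 418.5289 = -0.771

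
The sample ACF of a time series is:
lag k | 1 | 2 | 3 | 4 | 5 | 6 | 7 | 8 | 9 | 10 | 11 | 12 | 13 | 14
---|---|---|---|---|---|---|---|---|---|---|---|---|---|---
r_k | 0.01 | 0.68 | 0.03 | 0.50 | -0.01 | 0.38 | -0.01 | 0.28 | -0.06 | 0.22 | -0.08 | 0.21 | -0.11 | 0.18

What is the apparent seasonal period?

The largest autocorrelation is r_2 = 0.68, with weaker echoes at lags 4 (0.50), 6 (0.38), 8 (0.28), 10 (0.22), 12 (0.21) and 14 (0.18); the remaining lags stay at or below 0.03.
The dominant spike at lag 2 indicates a seasonal period of 2.

2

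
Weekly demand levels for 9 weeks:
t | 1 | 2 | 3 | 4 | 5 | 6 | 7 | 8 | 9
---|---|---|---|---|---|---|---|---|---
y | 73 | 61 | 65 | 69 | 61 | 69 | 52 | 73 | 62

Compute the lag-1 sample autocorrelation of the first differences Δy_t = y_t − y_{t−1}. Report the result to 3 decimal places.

First differences Δy: -12, 4, 4, -8, 8, -17, 21, -11
Mean of differences = -1.3750
Numerator Σ(Δy_t−Δȳ)(Δy_{t+1}−Δȳ) = -837.3906
Denominator Σ(Δy_t−Δȳ)² = 1139.8750
r_1(Δy) = -837.3906 / 1139.8750 = -0.735

-0.735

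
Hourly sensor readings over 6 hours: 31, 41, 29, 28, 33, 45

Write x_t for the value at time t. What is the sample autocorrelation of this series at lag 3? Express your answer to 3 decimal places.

-0.187

Mean x̄ = (31 + 41 + 29 + 28 + 33 + 45)/6 = 34.5000
Deviations from mean: -3.5000, 6.5000, -5.5000, -6.5000, -1.5000, 10.5000
Σ(x_t−x̄)(x_{t+3}−x̄) = (22.7500) + (-9.7500) + (-57.7500) = -44.7500
Denominator Σ(x_t−x̄)² = 239.5000
r_3 = -44.7500 / 239.5000 = -0.187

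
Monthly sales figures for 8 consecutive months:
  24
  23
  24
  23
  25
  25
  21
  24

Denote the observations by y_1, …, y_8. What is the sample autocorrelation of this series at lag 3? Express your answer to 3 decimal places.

Mean ȳ = (24 + 23 + 24 + 23 + 25 + 25 + 21 + 24)/8 = 23.6250
Deviations from mean: 0.3750, -0.6250, 0.3750, -0.6250, 1.3750, 1.3750, -2.6250, 0.3750
Numerator Σ_{t=1}^{5}(y_t−ȳ)(y_{t+3}−ȳ) = 1.5781
Denominator Σ(y_t−ȳ)² = 11.8750
r_3 = 1.5781 / 11.8750 = 0.133

0.133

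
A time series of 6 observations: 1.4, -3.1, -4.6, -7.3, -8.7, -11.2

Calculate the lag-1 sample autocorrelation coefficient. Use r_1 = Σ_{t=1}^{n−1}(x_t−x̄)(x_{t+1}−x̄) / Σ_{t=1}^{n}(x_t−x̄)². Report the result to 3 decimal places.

0.409

Mean x̄ = (1.4 − 3.1 − 4.6 − 7.3 − 8.7 − 11.2)/6 = -5.5833
Σ(x_t−x̄)(x_{t+1}−x̄) = (17.3419) + (2.4419) + (-1.6881) + (5.3503) + (17.5053) = 40.9514
Denominator Σ(x_t−x̄)² = 100.1083
r_1 = 40.9514 / 100.1083 = 0.409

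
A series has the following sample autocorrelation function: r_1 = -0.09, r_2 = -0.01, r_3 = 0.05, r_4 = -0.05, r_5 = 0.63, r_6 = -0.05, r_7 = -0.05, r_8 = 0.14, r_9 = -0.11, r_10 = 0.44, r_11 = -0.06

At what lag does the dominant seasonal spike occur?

5

The largest autocorrelation is r_5 = 0.63, with a weaker echo at lag 10 (0.44); the remaining lags stay at or below 0.14.
The dominant spike at lag 5 indicates a seasonal period of 5.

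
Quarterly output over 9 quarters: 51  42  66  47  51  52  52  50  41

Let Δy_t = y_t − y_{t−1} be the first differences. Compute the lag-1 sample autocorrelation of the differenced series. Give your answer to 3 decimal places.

First differences Δy: -9, 24, -19, 4, 1, 0, -2, -9
Mean of differences = -1.2500
Numerator Σ(Δy_t−Δȳ)(Δy_{t+1}−Δȳ) = -717.5625
Denominator Σ(Δy_t−Δȳ)² = 1107.5000
r_1(Δy) = -717.5625 / 1107.5000 = -0.648

-0.648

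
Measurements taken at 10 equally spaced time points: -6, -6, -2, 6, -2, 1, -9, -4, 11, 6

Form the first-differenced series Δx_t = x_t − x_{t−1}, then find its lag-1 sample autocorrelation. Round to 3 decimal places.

-0.313

First differences Δx: 0, 4, 8, -8, 3, -10, 5, 15, -5
Mean of differences = 1.3333
Numerator Σ(Δx_t−Δx̄)(Δx_{t+1}−Δx̄) = -160.4444
Denominator Σ(Δx_t−Δx̄)² = 512.0000
r_1(Δx) = -160.4444 / 512.0000 = -0.313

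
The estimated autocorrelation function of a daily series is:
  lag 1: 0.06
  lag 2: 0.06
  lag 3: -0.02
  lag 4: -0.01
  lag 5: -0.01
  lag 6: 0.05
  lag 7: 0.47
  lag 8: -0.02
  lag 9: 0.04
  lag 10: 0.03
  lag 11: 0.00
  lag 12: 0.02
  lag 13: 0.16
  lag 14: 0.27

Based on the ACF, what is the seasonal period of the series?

The largest autocorrelation is r_7 = 0.47, with a weaker echo at lag 14 (0.27); the remaining lags stay at or below 0.16.
The dominant spike at lag 7 indicates a seasonal period of 7.

7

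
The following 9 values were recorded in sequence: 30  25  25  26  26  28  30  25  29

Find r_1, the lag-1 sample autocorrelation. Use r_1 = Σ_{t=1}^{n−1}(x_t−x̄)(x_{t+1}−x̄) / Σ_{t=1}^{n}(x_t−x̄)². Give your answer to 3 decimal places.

Mean x̄ = (30 + 25 + 25 + 26 + 26 + 28 + 30 + 25 + 29)/9 = 27.1111
Numerator Σ_{t=1}^{8}(x_t−x̄)(x_{t+1}−x̄) = -6.5679
Denominator Σ(x_t−x̄)² = 36.8889
r_1 = -6.5679 / 36.8889 = -0.178

-0.178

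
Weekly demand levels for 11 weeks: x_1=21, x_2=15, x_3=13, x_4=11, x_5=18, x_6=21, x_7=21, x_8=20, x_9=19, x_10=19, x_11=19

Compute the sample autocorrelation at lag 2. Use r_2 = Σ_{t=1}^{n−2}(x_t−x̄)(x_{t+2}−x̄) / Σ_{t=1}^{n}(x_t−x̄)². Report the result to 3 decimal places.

-0.028

Mean x̄ = (21 + 15 + 13 + 11 + 18 + 21 + 21 + 20 + 19 + 19 + 19)/11 = 17.9091
Numerator Σ_{t=1}^{9}(x_t−x̄)(x_{t+2}−x̄) = -3.2893
Denominator Σ(x_t−x̄)² = 116.9091
r_2 = -3.2893 / 116.9091 = -0.028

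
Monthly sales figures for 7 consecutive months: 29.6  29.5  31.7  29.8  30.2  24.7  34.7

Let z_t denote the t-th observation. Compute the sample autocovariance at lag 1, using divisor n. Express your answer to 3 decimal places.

-3.841

Mean z̄ = (29.6 + 29.5 + 31.7 + 29.8 + 30.2 + 24.7 + 34.7)/7 = 30.0286
Σ_{t=1}^{6}(z_t−z̄)(z_{t+1}−z̄) = -26.8837
γ_1 = -26.8837 / 7 = -3.841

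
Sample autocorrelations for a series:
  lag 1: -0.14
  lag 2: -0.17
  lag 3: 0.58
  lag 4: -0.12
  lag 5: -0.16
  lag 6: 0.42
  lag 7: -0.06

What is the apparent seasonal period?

3

The largest autocorrelation is r_3 = 0.58, with a weaker echo at lag 6 (0.42); the remaining lags stay at or below -0.06.
The dominant spike at lag 3 indicates a seasonal period of 3.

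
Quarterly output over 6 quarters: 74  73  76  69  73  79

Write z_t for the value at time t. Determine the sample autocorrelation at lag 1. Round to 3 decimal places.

Mean z̄ = (74 + 73 + 76 + 69 + 73 + 79)/6 = 74.0000
Numerator Σ_{t=1}^{5}(z_t−z̄)(z_{t+1}−z̄) = -12.0000
Denominator Σ(z_t−z̄)² = 56.0000
r_1 = -12.0000 / 56.0000 = -0.214

-0.214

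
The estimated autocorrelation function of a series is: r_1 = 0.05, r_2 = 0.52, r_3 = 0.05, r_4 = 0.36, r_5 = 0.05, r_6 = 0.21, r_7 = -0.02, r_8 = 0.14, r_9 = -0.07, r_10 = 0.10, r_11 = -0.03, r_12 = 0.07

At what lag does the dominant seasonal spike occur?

2

The largest autocorrelation is r_2 = 0.52, with weaker echoes at lags 4 (0.36) and 6 (0.21); the remaining lags stay at or below 0.14.
The dominant spike at lag 2 indicates a seasonal period of 2.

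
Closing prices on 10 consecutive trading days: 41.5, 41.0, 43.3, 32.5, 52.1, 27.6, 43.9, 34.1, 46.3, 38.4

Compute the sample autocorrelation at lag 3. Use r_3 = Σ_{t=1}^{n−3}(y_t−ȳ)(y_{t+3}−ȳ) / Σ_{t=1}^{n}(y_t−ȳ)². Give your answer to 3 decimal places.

-0.486

Mean ȳ = (41.5 + 41.0 + 43.3 + 32.5 + 52.1 + 27.6 + 43.9 + 34.1 + 46.3 + 38.4)/10 = 40.0700
Σ(y_t−ȳ)(y_{t+3}−ȳ) = (-10.8251) + (11.1879) + (-40.2781) + (-28.9931) + (-71.8191) + (-77.6881) + (-6.3961) = -224.8117
Denominator Σ(y_t−ȳ)² = 462.7810
r_3 = -224.8117 / 462.7810 = -0.486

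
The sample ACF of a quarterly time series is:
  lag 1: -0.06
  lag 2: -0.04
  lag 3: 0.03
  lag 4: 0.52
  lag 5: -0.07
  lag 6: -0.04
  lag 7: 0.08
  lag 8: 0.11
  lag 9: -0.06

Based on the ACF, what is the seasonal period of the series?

The largest autocorrelation is r_4 = 0.52; the remaining lags stay at or below 0.11.
The dominant spike at lag 4 indicates a seasonal period of 4.

4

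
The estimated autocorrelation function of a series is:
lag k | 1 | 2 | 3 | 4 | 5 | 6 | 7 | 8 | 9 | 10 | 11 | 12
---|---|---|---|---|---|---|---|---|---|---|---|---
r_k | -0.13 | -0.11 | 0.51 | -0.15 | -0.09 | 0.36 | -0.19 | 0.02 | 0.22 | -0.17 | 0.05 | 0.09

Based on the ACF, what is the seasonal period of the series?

3

The largest autocorrelation is r_3 = 0.51, with weaker echoes at lags 6 (0.36) and 9 (0.22); the remaining lags stay at or below 0.09.
The dominant spike at lag 3 indicates a seasonal period of 3.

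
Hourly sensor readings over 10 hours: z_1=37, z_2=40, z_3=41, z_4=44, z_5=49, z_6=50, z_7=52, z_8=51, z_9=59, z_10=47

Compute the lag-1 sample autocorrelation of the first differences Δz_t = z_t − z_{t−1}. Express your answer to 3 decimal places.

-0.406

First differences Δz: 3, 1, 3, 5, 1, 2, -1, 8, -12
Mean of differences = 1.1111
Numerator Σ(Δz_t−Δz̄)(Δz_{t+1}−Δz̄) = -100.3457
Denominator Σ(Δz_t−Δz̄)² = 246.8889
r_1(Δz) = -100.3457 / 246.8889 = -0.406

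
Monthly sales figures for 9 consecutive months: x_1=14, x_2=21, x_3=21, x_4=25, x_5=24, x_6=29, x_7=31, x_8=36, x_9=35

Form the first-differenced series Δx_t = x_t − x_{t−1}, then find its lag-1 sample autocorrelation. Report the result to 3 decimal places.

-0.611

First differences Δx: 7, 0, 4, -1, 5, 2, 5, -1
Mean of differences = 2.6250
Numerator Σ(Δx_t−Δx̄)(Δx_{t+1}−Δx̄) = -40.2656
Denominator Σ(Δx_t−Δx̄)² = 65.8750
r_1(Δx) = -40.2656 / 65.8750 = -0.611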